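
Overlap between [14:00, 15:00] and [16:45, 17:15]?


Meeting A: 840-900 (in minutes from midnight)
Meeting B: 1005-1035
Overlap start = max(840, 1005) = 1005
Overlap end = min(900, 1035) = 900
Overlap = max(0, 900 - 1005) = 0 min

0 minutes


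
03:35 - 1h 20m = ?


02:15

Start: 215 minutes from midnight
Subtract: 80 minutes
Remaining: 215 - 80 = 135
Hours: 2, Minutes: 15


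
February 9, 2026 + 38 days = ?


March 19, 2026

Start: February 9, 2026
Add 38 days
February 9 → March 1: 28 - 9 + 1 = 20 days (38 - 20 = 18 left)
March 1 + 18 = March 19, 2026


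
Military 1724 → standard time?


5:24 PM

Hour: 17
17 - 12 = 5 → PM


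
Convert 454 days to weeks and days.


64 weeks 6 days

Weeks: 454 ÷ 7 = 64 remainder 6


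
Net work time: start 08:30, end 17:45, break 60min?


Total time = (17×60+45) - (8×60+30)
= 1065 - 510 = 555 min
Minus break: 555 - 60 = 495 min
= 8h 15m

8h 15m (495 minutes)


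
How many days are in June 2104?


30 days

Month: June (month 6)
June has 30 days


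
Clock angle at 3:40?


130.0°

Hour hand = 3×30 + 40×0.5 = 110.0°
Minute hand = 40×6 = 240°
Difference = |110.0 - 240| = 130.0°


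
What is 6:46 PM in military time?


18:46

Input: 6:46 PM
PM: 6 + 12 = 18


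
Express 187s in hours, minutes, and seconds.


0h 3m 7s

Hours: 187 ÷ 3600 = 0 remainder 187
Minutes: 187 ÷ 60 = 3 remainder 7
Seconds: 7


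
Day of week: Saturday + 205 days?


Start: Saturday (index 5)
(5 + 205) mod 7
= 210 mod 7
= 0
Index 0 → Monday

Monday


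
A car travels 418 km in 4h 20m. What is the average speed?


Distance: 418 km
Time: 4h 20m = 260 min = 260/60 = 13/3 hours
Speed = 418 ÷ (13/3) = 418 × 3 / 13 = 1254/13 ≈ 96.5 km/h

96.5 km/h


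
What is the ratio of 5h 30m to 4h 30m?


11:9 (1.22)

Duration 1: 330 minutes
Duration 2: 270 minutes
Ratio = 330:270
GCD = 30
Simplified = 11:9
As a decimal: 11/9 ≈ 1.22


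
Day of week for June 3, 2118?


Friday

Zeller's congruence:
q=3, m=6, k=18, j=21
h = (3 + ⌊13×7/5⌋ + 18 + ⌊18/4⌋ + ⌊21/4⌋ - 2×21) mod 7
= (3 + 18 + 18 + 4 + 5 - 42) mod 7
= 6 mod 7 = 6
h=6 → Friday


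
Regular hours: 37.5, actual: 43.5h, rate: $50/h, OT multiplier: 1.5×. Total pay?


Regular: 37.5h × $50 = $1875.00
Overtime: 43.5 - 37.5 = 6.0h
OT pay: 6.0h × $50 × 1.5 = $450.00
Total = $1875.00 + $450.00 = $2325.00

$2325.00


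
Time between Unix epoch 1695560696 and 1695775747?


215051 seconds (59.7 hours / 2.49 days)

Difference = 1695775747 - 1695560696 = 215051 seconds
In hours: 215051 / 3600 ≈ 59.7
In days: 215051 / 86400 ≈ 2.49


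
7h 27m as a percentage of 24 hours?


Total minutes: 7×60 + 27 = 447
Day = 24×60 = 1440 minutes
Fraction = 447/1440 ≈ 0.3104
As a percentage: 447/1440 × 100 ≈ 31.04%

0.3104 (31.04%)


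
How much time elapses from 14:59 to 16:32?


1h 33m

End time in minutes: 16×60 + 32 = 992
Start time in minutes: 14×60 + 59 = 899
Difference = 992 - 899 = 93 minutes
= 1 hours 33 minutes


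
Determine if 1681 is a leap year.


No

Rules: divisible by 4 AND (not by 100 OR by 400)
1681 ÷ 4 = 420 remainder 1 → not divisible by 4
Not divisible by 4 → not a leap year


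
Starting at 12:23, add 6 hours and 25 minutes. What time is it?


18:48

Start: 743 minutes from midnight
Add: 385 minutes
Total: 1128 minutes
Hours: 1128 ÷ 60 = 18 remainder 48


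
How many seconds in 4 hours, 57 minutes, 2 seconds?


17822 seconds

Hours: 4 × 3600 = 14400
Minutes: 57 × 60 = 3420
Seconds: 2
Total = 14400 + 3420 + 2 = 17822


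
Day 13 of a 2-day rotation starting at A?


Shift A

Shifts: A, B
Start: A (index 0)
Day 13: (0 + 13 - 1) mod 2
= 12 mod 2
= 0
Index 0 → shift A


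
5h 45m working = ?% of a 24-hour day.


24.0%

Time: 345 minutes
Day: 1440 minutes
Percentage = (345/1440) × 100 ≈ 24.0%


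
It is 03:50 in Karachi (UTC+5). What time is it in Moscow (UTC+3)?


01:50

Time difference = UTC+3 - UTC+5 = -2 hours
New hour = (3 -2) mod 24
= 1 mod 24 = 1
Minutes unchanged → 01:50


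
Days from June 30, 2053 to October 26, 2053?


118 days

From June 30, 2053 to October 26, 2053
Rest of June 2053: 30 - 30 = 0
Full months: July 31, August 31, September 30
Days into October 2053: 26
Total = 0 + 31 + 31 + 30 + 26 = 118 days


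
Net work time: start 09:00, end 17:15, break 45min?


Total time = (17×60+15) - (9×60+0)
= 1035 - 540 = 495 min
Minus break: 495 - 45 = 450 min
= 7h 30m

7h 30m (450 minutes)


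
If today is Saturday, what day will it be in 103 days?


Thursday

Start: Saturday (index 5)
(5 + 103) mod 7
= 108 mod 7
= 3
Index 3 → Thursday


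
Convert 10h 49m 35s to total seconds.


Hours: 10 × 3600 = 36000
Minutes: 49 × 60 = 2940
Seconds: 35
Total = 36000 + 2940 + 35 = 38975

38975 seconds


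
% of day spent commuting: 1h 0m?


4.2%

Time: 60 minutes
Day: 1440 minutes
Percentage = (60/1440) × 100 ≈ 4.2%


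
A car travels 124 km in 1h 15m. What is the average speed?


Distance: 124 km
Time: 1h 15m = 75 min = 75/60 = 5/4 hours
Speed = 124 ÷ (5/4) = 124 × 4 / 5 = 496/5 = 99.2 km/h

99.2 km/h


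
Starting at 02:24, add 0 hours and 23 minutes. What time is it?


Start: 144 minutes from midnight
Add: 23 minutes
Total: 167 minutes
Hours: 167 ÷ 60 = 2 remainder 47

02:47


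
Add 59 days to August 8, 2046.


October 6, 2046

Start: August 8, 2046
Add 59 days
August 8 → September 1: 31 - 8 + 1 = 24 days (59 - 24 = 35 left)
September 1 → October 1: 30 - 1 + 1 = 30 days (35 - 30 = 5 left)
October 1 + 5 = October 6, 2046


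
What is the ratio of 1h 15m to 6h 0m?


Duration 1: 75 minutes
Duration 2: 360 minutes
Ratio = 75:360
GCD = 15
Simplified = 5:24
As a decimal: 5/24 ≈ 0.21

5:24 (0.21)


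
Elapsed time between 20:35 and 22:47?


2h 12m

End time in minutes: 22×60 + 47 = 1367
Start time in minutes: 20×60 + 35 = 1235
Difference = 1367 - 1235 = 132 minutes
= 2 hours 12 minutes


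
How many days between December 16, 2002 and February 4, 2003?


50 days

From December 16, 2002 to February 4, 2003
Rest of December 2002: 31 - 16 = 15
Full months: January 31
Days into February 2003: 4
Total = 15 + 31 + 4 = 50 days


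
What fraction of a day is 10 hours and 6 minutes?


0.4208 (42.08%)

Total minutes: 10×60 + 6 = 606
Day = 24×60 = 1440 minutes
Fraction = 606/1440 ≈ 0.4208
As a percentage: 606/1440 × 100 ≈ 42.08%


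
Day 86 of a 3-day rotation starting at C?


Shifts: A, B, C
Start: C (index 2)
Day 86: (2 + 86 - 1) mod 3
= 87 mod 3
= 0
Index 0 → shift A

Shift A


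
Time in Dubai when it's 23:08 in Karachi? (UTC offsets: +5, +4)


22:08

Time difference = UTC+4 - UTC+5 = -1 hours
New hour = (23 -1) mod 24
= 22 mod 24 = 22
Minutes unchanged → 22:08


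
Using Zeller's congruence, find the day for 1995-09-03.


Zeller's congruence:
q=3, m=9, k=95, j=19
h = (3 + ⌊13×10/5⌋ + 95 + ⌊95/4⌋ + ⌊19/4⌋ - 2×19) mod 7
= (3 + 26 + 95 + 23 + 4 - 38) mod 7
= 113 mod 7 = 1
h=1 → Sunday

Sunday


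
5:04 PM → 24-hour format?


17:04

Input: 5:04 PM
PM: 5 + 12 = 17


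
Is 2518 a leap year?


No

Rules: divisible by 4 AND (not by 100 OR by 400)
2518 ÷ 4 = 629 remainder 2 → not divisible by 4
Not divisible by 4 → not a leap year


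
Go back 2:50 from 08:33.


05:43

Start: 513 minutes from midnight
Subtract: 170 minutes
Remaining: 513 - 170 = 343
Hours: 5, Minutes: 43


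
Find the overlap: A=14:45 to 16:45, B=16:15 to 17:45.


30 minutes

Meeting A: 885-1005 (in minutes from midnight)
Meeting B: 975-1065
Overlap start = max(885, 975) = 975
Overlap end = min(1005, 1065) = 1005
Overlap = max(0, 1005 - 975) = 30 min


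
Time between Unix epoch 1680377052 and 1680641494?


264442 seconds (73.5 hours / 3.06 days)

Difference = 1680641494 - 1680377052 = 264442 seconds
In hours: 264442 / 3600 ≈ 73.5
In days: 264442 / 86400 ≈ 3.06


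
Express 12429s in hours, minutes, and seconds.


Hours: 12429 ÷ 3600 = 3 remainder 1629
Minutes: 1629 ÷ 60 = 27 remainder 9
Seconds: 9

3h 27m 9s


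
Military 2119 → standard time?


Hour: 21
21 - 12 = 9 → PM

9:19 PM


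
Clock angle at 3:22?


31.0°

Hour hand = 3×30 + 22×0.5 = 101.0°
Minute hand = 22×6 = 132°
Difference = |101.0 - 132| = 31.0°


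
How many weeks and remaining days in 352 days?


50 weeks 2 days

Weeks: 352 ÷ 7 = 50 remainder 2


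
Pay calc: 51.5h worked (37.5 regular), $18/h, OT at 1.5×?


$1053.00

Regular: 37.5h × $18 = $675.00
Overtime: 51.5 - 37.5 = 14.0h
OT pay: 14.0h × $18 × 1.5 = $378.00
Total = $675.00 + $378.00 = $1053.00


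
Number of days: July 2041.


31 days

Month: July (month 7)
July has 31 days


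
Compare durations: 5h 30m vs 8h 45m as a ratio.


Duration 1: 330 minutes
Duration 2: 525 minutes
Ratio = 330:525
GCD = 15
Simplified = 22:35
As a decimal: 22/35 ≈ 0.63

22:35 (0.63)


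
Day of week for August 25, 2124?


Friday

Zeller's congruence:
q=25, m=8, k=24, j=21
h = (25 + ⌊13×9/5⌋ + 24 + ⌊24/4⌋ + ⌊21/4⌋ - 2×21) mod 7
= (25 + 23 + 24 + 6 + 5 - 42) mod 7
= 41 mod 7 = 6
h=6 → Friday


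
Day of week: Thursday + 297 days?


Sunday

Start: Thursday (index 3)
(3 + 297) mod 7
= 300 mod 7
= 6
Index 6 → Sunday


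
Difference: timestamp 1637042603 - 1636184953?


857650 seconds (238.2 hours / 9.93 days)

Difference = 1637042603 - 1636184953 = 857650 seconds
In hours: 857650 / 3600 ≈ 238.2
In days: 857650 / 86400 ≈ 9.93


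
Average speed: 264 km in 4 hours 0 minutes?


66.0 km/h

Distance: 264 km
Time: 4 hours
Speed = 264 / 4 = 66.0 km/h


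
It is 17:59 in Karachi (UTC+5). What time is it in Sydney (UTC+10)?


Time difference = UTC+10 - UTC+5 = +5 hours
New hour = (17 + 5) mod 24
= 22 mod 24 = 22
Minutes unchanged → 22:59

22:59


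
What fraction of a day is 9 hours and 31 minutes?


Total minutes: 9×60 + 31 = 571
Day = 24×60 = 1440 minutes
Fraction = 571/1440 ≈ 0.3965
As a percentage: 571/1440 × 100 ≈ 39.65%

0.3965 (39.65%)


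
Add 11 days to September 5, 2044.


Start: September 5, 2044
Add 11 days
September 5 + 11 = September 16, 2044

September 16, 2044


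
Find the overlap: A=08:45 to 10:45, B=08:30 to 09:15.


Meeting A: 525-645 (in minutes from midnight)
Meeting B: 510-555
Overlap start = max(525, 510) = 525
Overlap end = min(645, 555) = 555
Overlap = max(0, 555 - 525) = 30 min

30 minutes


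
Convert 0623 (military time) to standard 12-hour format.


6:23 AM

Hour: 6
6 < 12 → AM


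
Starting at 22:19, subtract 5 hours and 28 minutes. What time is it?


Start: 1339 minutes from midnight
Subtract: 328 minutes
Remaining: 1339 - 328 = 1011
Hours: 16, Minutes: 51

16:51


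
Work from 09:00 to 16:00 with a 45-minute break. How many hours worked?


Total time = (16×60+0) - (9×60+0)
= 960 - 540 = 420 min
Minus break: 420 - 45 = 375 min
= 6h 15m

6h 15m (375 minutes)


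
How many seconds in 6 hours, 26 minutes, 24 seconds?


Hours: 6 × 3600 = 21600
Minutes: 26 × 60 = 1560
Seconds: 24
Total = 21600 + 1560 + 24 = 23184

23184 seconds


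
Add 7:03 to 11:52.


18:55

Start: 712 minutes from midnight
Add: 423 minutes
Total: 1135 minutes
Hours: 1135 ÷ 60 = 18 remainder 55


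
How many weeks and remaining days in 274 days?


39 weeks 1 days

Weeks: 274 ÷ 7 = 39 remainder 1


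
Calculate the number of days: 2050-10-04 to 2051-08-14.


314 days

From October 4, 2050 to August 14, 2051
Rest of October 2050: 31 - 4 = 27
Full months: November 30, December 31, January 31, February 2051 28, March 31, April 30, May 31, June 30, July 31
Days into August 2051: 14
Total = 27 + 30 + 31 + 31 + 28 + 31 + 30 + 31 + 30 + 31 + 14 = 314 days


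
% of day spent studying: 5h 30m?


22.9%

Time: 330 minutes
Day: 1440 minutes
Percentage = (330/1440) × 100 ≈ 22.9%


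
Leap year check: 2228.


Rules: divisible by 4 AND (not by 100 OR by 400)
2228 ÷ 4 = 557 exactly → divisible by 4
2228 ÷ 100 = 22 remainder 28 → not divisible by 100
Divisible by 4 but not by 100 → leap year

Yes


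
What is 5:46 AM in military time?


05:46

Input: 5:46 AM
AM hour stays: 5


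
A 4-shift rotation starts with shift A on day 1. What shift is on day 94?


Shift B

Shifts: A, B, C, D
Start: A (index 0)
Day 94: (0 + 94 - 1) mod 4
= 93 mod 4
= 1
Index 1 → shift B


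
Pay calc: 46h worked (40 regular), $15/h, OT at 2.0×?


$780.00

Regular: 40h × $15 = $600.00
Overtime: 46 - 40 = 6h
OT pay: 6h × $15 × 2.0 = $180.00
Total = $600.00 + $180.00 = $780.00


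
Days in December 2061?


Month: December (month 12)
December has 31 days

31 days


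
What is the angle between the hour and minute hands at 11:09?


79.5°

Hour hand = 11×30 + 9×0.5 = 334.5°
Minute hand = 9×6 = 54°
Difference = |334.5 - 54| = 280.5°
Since > 180°: 360 - 280.5 = 79.5°


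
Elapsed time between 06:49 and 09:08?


End time in minutes: 9×60 + 8 = 548
Start time in minutes: 6×60 + 49 = 409
Difference = 548 - 409 = 139 minutes
= 2 hours 19 minutes

2h 19m


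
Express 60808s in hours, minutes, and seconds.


Hours: 60808 ÷ 3600 = 16 remainder 3208
Minutes: 3208 ÷ 60 = 53 remainder 28
Seconds: 28

16h 53m 28s


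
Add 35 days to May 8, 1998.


June 12, 1998

Start: May 8, 1998
Add 35 days
May 8 → June 1: 31 - 8 + 1 = 24 days (35 - 24 = 11 left)
June 1 + 11 = June 12, 1998


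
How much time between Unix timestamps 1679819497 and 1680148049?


Difference = 1680148049 - 1679819497 = 328552 seconds
In hours: 328552 / 3600 ≈ 91.3
In days: 328552 / 86400 ≈ 3.80

328552 seconds (91.3 hours / 3.80 days)


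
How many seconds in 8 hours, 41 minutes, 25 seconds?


Hours: 8 × 3600 = 28800
Minutes: 41 × 60 = 2460
Seconds: 25
Total = 28800 + 2460 + 25 = 31285

31285 seconds


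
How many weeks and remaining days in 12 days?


Weeks: 12 ÷ 7 = 1 remainder 5

1 weeks 5 days


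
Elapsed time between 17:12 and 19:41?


End time in minutes: 19×60 + 41 = 1181
Start time in minutes: 17×60 + 12 = 1032
Difference = 1181 - 1032 = 149 minutes
= 2 hours 29 minutes

2h 29m


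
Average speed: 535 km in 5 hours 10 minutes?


103.5 km/h

Distance: 535 km
Time: 5h 10m = 310 min = 310/60 = 31/6 hours
Speed = 535 ÷ (31/6) = 535 × 6 / 31 = 3210/31 ≈ 103.5 km/h


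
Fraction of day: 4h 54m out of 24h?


Total minutes: 4×60 + 54 = 294
Day = 24×60 = 1440 minutes
Fraction = 294/1440 ≈ 0.2042
As a percentage: 294/1440 × 100 ≈ 20.42%

0.2042 (20.42%)


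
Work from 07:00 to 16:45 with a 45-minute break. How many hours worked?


9h 0m (540 minutes)

Total time = (16×60+45) - (7×60+0)
= 1005 - 420 = 585 min
Minus break: 585 - 45 = 540 min
= 9h 0m


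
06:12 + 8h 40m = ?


Start: 372 minutes from midnight
Add: 520 minutes
Total: 892 minutes
Hours: 892 ÷ 60 = 14 remainder 52

14:52


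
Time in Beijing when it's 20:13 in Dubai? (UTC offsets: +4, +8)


Time difference = UTC+8 - UTC+4 = +4 hours
New hour = (20 + 4) mod 24
= 24 mod 24 = 0
Minutes unchanged → 00:13; 24 ≥ 24 → next day

00:13 (next day)


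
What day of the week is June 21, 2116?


Sunday

Zeller's congruence:
q=21, m=6, k=16, j=21
h = (21 + ⌊13×7/5⌋ + 16 + ⌊16/4⌋ + ⌊21/4⌋ - 2×21) mod 7
= (21 + 18 + 16 + 4 + 5 - 42) mod 7
= 22 mod 7 = 1
h=1 → Sunday


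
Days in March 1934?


31 days

Month: March (month 3)
March has 31 days


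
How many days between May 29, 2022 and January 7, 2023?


223 days

From May 29, 2022 to January 7, 2023
Rest of May 2022: 31 - 29 = 2
Full months: June 30, July 31, August 31, September 30, October 31, November 30, December 31
Days into January 2023: 7
Total = 2 + 30 + 31 + 31 + 30 + 31 + 30 + 31 + 7 = 223 days


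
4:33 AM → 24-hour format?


Input: 4:33 AM
AM hour stays: 4

04:33


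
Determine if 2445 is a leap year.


No

Rules: divisible by 4 AND (not by 100 OR by 400)
2445 ÷ 4 = 611 remainder 1 → not divisible by 4
Not divisible by 4 → not a leap year


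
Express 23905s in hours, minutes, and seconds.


6h 38m 25s

Hours: 23905 ÷ 3600 = 6 remainder 2305
Minutes: 2305 ÷ 60 = 38 remainder 25
Seconds: 25


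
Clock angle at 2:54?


123.0°

Hour hand = 2×30 + 54×0.5 = 87.0°
Minute hand = 54×6 = 324°
Difference = |87.0 - 324| = 237.0°
Since > 180°: 360 - 237.0 = 123.0°


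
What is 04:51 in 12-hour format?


Hour: 4
4 < 12 → AM

4:51 AM


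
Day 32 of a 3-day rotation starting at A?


Shifts: A, B, C
Start: A (index 0)
Day 32: (0 + 32 - 1) mod 3
= 31 mod 3
= 1
Index 1 → shift B

Shift B


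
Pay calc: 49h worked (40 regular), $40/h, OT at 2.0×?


$2320.00

Regular: 40h × $40 = $1600.00
Overtime: 49 - 40 = 9h
OT pay: 9h × $40 × 2.0 = $720.00
Total = $1600.00 + $720.00 = $2320.00


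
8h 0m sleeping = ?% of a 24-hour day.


Time: 480 minutes
Day: 1440 minutes
Percentage = (480/1440) × 100 ≈ 33.3%

33.3%


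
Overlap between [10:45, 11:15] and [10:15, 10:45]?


0 minutes

Meeting A: 645-675 (in minutes from midnight)
Meeting B: 615-645
Overlap start = max(645, 615) = 645
Overlap end = min(675, 645) = 645
Overlap = max(0, 645 - 645) = 0 min


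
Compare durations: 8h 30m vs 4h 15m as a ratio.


Duration 1: 510 minutes
Duration 2: 255 minutes
Ratio = 510:255
GCD = 255
Simplified = 2:1
As a decimal: 2/1 = 2.00

2:1 (2.00)


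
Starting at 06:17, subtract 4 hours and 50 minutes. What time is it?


01:27

Start: 377 minutes from midnight
Subtract: 290 minutes
Remaining: 377 - 290 = 87
Hours: 1, Minutes: 27


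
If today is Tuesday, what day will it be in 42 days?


Tuesday

Start: Tuesday (index 1)
(1 + 42) mod 7
= 43 mod 7
= 1
Index 1 → Tuesday


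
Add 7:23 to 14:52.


22:15

Start: 892 minutes from midnight
Add: 443 minutes
Total: 1335 minutes
Hours: 1335 ÷ 60 = 22 remainder 15


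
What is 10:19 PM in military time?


Input: 10:19 PM
PM: 10 + 12 = 22

22:19


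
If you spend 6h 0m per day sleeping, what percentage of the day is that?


Time: 360 minutes
Day: 1440 minutes
Percentage = (360/1440) × 100 = 25.0%

25.0%


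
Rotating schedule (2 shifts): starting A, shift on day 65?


Shifts: A, B
Start: A (index 0)
Day 65: (0 + 65 - 1) mod 2
= 64 mod 2
= 0
Index 0 → shift A

Shift A


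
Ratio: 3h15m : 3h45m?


Duration 1: 195 minutes
Duration 2: 225 minutes
Ratio = 195:225
GCD = 15
Simplified = 13:15
As a decimal: 13/15 ≈ 0.87

13:15 (0.87)


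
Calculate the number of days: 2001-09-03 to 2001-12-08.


96 days

From September 3, 2001 to December 8, 2001
Rest of September 2001: 30 - 3 = 27
Full months: October 31, November 30
Days into December 2001: 8
Total = 27 + 31 + 30 + 8 = 96 days


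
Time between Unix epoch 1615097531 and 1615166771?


Difference = 1615166771 - 1615097531 = 69240 seconds
In hours: 69240 / 3600 ≈ 19.2
In days: 69240 / 86400 ≈ 0.80

69240 seconds (19.2 hours / 0.80 days)


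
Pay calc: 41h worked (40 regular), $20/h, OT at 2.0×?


$840.00

Regular: 40h × $20 = $800.00
Overtime: 41 - 40 = 1h
OT pay: 1h × $20 × 2.0 = $40.00
Total = $800.00 + $40.00 = $840.00


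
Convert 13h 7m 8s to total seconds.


Hours: 13 × 3600 = 46800
Minutes: 7 × 60 = 420
Seconds: 8
Total = 46800 + 420 + 8 = 47228

47228 seconds


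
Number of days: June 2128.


Month: June (month 6)
June has 30 days

30 days


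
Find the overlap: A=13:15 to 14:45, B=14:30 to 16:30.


Meeting A: 795-885 (in minutes from midnight)
Meeting B: 870-990
Overlap start = max(795, 870) = 870
Overlap end = min(885, 990) = 885
Overlap = max(0, 885 - 870) = 15 min

15 minutes


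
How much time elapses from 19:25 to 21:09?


1h 44m

End time in minutes: 21×60 + 9 = 1269
Start time in minutes: 19×60 + 25 = 1165
Difference = 1269 - 1165 = 104 minutes
= 1 hours 44 minutes


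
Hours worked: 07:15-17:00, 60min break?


Total time = (17×60+0) - (7×60+15)
= 1020 - 435 = 585 min
Minus break: 585 - 60 = 525 min
= 8h 45m

8h 45m (525 minutes)


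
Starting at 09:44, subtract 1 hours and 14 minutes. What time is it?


Start: 584 minutes from midnight
Subtract: 74 minutes
Remaining: 584 - 74 = 510
Hours: 8, Minutes: 30

08:30


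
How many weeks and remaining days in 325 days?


Weeks: 325 ÷ 7 = 46 remainder 3

46 weeks 3 days


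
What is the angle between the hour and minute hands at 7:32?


Hour hand = 7×30 + 32×0.5 = 226.0°
Minute hand = 32×6 = 192°
Difference = |226.0 - 192| = 34.0°

34.0°


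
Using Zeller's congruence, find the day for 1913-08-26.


Zeller's congruence:
q=26, m=8, k=13, j=19
h = (26 + ⌊13×9/5⌋ + 13 + ⌊13/4⌋ + ⌊19/4⌋ - 2×19) mod 7
= (26 + 23 + 13 + 3 + 4 - 38) mod 7
= 31 mod 7 = 3
h=3 → Tuesday

Tuesday


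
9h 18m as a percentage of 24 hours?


0.3875 (38.75%)

Total minutes: 9×60 + 18 = 558
Day = 24×60 = 1440 minutes
Fraction = 558/1440 = 0.3875
As a percentage: 558/1440 × 100 = 38.75%


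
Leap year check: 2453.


No

Rules: divisible by 4 AND (not by 100 OR by 400)
2453 ÷ 4 = 613 remainder 1 → not divisible by 4
Not divisible by 4 → not a leap year


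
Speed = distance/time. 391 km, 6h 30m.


60.2 km/h

Distance: 391 km
Time: 6h 30m = 390 min = 390/60 = 13/2 hours
Speed = 391 ÷ (13/2) = 391 × 2 / 13 = 782/13 ≈ 60.2 km/h


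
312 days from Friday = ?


Start: Friday (index 4)
(4 + 312) mod 7
= 316 mod 7
= 1
Index 1 → Tuesday

Tuesday


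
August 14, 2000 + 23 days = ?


September 6, 2000

Start: August 14, 2000
Add 23 days
August 14 → September 1: 31 - 14 + 1 = 18 days (23 - 18 = 5 left)
September 1 + 5 = September 6, 2000


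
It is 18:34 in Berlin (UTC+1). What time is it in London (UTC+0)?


Time difference = UTC+0 - UTC+1 = -1 hours
New hour = (18 -1) mod 24
= 17 mod 24 = 17
Minutes unchanged → 17:34

17:34


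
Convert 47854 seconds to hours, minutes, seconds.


13h 17m 34s

Hours: 47854 ÷ 3600 = 13 remainder 1054
Minutes: 1054 ÷ 60 = 17 remainder 34
Seconds: 34


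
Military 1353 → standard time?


1:53 PM

Hour: 13
13 - 12 = 1 → PM


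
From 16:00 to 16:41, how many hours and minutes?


0h 41m

End time in minutes: 16×60 + 41 = 1001
Start time in minutes: 16×60 + 0 = 960
Difference = 1001 - 960 = 41 minutes
= 0 hours 41 minutes


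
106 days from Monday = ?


Tuesday

Start: Monday (index 0)
(0 + 106) mod 7
= 106 mod 7
= 1
Index 1 → Tuesday


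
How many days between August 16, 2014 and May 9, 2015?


266 days

From August 16, 2014 to May 9, 2015
Rest of August 2014: 31 - 16 = 15
Full months: September 30, October 31, November 30, December 31, January 31, February 2015 28, March 31, April 30
Days into May 2015: 9
Total = 15 + 30 + 31 + 30 + 31 + 31 + 28 + 31 + 30 + 9 = 266 days


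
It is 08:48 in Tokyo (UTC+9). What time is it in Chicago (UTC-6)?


Time difference = UTC-6 - UTC+9 = -15 hours
New hour = (8 -15) mod 24
= -7 mod 24 = 17
Minutes unchanged → 17:48; -7 < 0 → previous day

17:48 (previous day)


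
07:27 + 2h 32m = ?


Start: 447 minutes from midnight
Add: 152 minutes
Total: 599 minutes
Hours: 599 ÷ 60 = 9 remainder 59

09:59


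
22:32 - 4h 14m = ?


Start: 1352 minutes from midnight
Subtract: 254 minutes
Remaining: 1352 - 254 = 1098
Hours: 18, Minutes: 18

18:18


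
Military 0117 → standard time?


1:17 AM

Hour: 1
1 < 12 → AM


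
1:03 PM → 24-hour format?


13:03

Input: 1:03 PM
PM: 1 + 12 = 13


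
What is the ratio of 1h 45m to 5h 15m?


1:3 (0.33)

Duration 1: 105 minutes
Duration 2: 315 minutes
Ratio = 105:315
GCD = 105
Simplified = 1:3
As a decimal: 1/3 ≈ 0.33


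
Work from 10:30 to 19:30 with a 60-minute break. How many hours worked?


8h 0m (480 minutes)

Total time = (19×60+30) - (10×60+30)
= 1170 - 630 = 540 min
Minus break: 540 - 60 = 480 min
= 8h 0m


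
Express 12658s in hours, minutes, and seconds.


3h 30m 58s

Hours: 12658 ÷ 3600 = 3 remainder 1858
Minutes: 1858 ÷ 60 = 30 remainder 58
Seconds: 58


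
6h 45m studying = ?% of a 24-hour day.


28.1%

Time: 405 minutes
Day: 1440 minutes
Percentage = (405/1440) × 100 ≈ 28.1%


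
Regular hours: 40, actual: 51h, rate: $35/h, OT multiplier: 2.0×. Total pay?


$2170.00

Regular: 40h × $35 = $1400.00
Overtime: 51 - 40 = 11h
OT pay: 11h × $35 × 2.0 = $770.00
Total = $1400.00 + $770.00 = $2170.00


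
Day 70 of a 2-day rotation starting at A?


Shifts: A, B
Start: A (index 0)
Day 70: (0 + 70 - 1) mod 2
= 69 mod 2
= 1
Index 1 → shift B

Shift B


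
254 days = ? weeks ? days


36 weeks 2 days

Weeks: 254 ÷ 7 = 36 remainder 2


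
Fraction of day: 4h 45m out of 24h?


Total minutes: 4×60 + 45 = 285
Day = 24×60 = 1440 minutes
Fraction = 285/1440 ≈ 0.1979
As a percentage: 285/1440 × 100 ≈ 19.79%

0.1979 (19.79%)


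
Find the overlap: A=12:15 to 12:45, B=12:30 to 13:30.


Meeting A: 735-765 (in minutes from midnight)
Meeting B: 750-810
Overlap start = max(735, 750) = 750
Overlap end = min(765, 810) = 765
Overlap = max(0, 765 - 750) = 15 min

15 minutes


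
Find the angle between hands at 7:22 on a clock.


Hour hand = 7×30 + 22×0.5 = 221.0°
Minute hand = 22×6 = 132°
Difference = |221.0 - 132| = 89.0°

89.0°


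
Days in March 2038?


Month: March (month 3)
March has 31 days

31 days


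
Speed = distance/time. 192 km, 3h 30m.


54.9 km/h

Distance: 192 km
Time: 3h 30m = 210 min = 210/60 = 7/2 hours
Speed = 192 ÷ (7/2) = 192 × 2 / 7 = 384/7 ≈ 54.9 km/h


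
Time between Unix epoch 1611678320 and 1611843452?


165132 seconds (45.9 hours / 1.91 days)

Difference = 1611843452 - 1611678320 = 165132 seconds
In hours: 165132 / 3600 ≈ 45.9
In days: 165132 / 86400 ≈ 1.91


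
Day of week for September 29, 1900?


Saturday

Zeller's congruence:
q=29, m=9, k=0, j=19
h = (29 + ⌊13×10/5⌋ + 0 + ⌊0/4⌋ + ⌊19/4⌋ - 2×19) mod 7
= (29 + 26 + 0 + 0 + 4 - 38) mod 7
= 21 mod 7 = 0
h=0 → Saturday


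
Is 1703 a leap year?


Rules: divisible by 4 AND (not by 100 OR by 400)
1703 ÷ 4 = 425 remainder 3 → not divisible by 4
Not divisible by 4 → not a leap year

No


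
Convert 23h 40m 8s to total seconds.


85208 seconds

Hours: 23 × 3600 = 82800
Minutes: 40 × 60 = 2400
Seconds: 8
Total = 82800 + 2400 + 8 = 85208


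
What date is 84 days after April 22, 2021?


Start: April 22, 2021
Add 84 days
April 22 → May 1: 30 - 22 + 1 = 9 days (84 - 9 = 75 left)
May 1 → June 1: 31 - 1 + 1 = 31 days (75 - 31 = 44 left)
June 1 → July 1: 30 - 1 + 1 = 30 days (44 - 30 = 14 left)
July 1 + 14 = July 15, 2021

July 15, 2021


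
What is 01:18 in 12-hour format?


1:18 AM

Hour: 1
1 < 12 → AM


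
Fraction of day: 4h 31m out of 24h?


0.1882 (18.82%)

Total minutes: 4×60 + 31 = 271
Day = 24×60 = 1440 minutes
Fraction = 271/1440 ≈ 0.1882
As a percentage: 271/1440 × 100 ≈ 18.82%


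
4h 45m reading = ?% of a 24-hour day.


Time: 285 minutes
Day: 1440 minutes
Percentage = (285/1440) × 100 ≈ 19.8%

19.8%


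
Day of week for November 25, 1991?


Monday

Zeller's congruence:
q=25, m=11, k=91, j=19
h = (25 + ⌊13×12/5⌋ + 91 + ⌊91/4⌋ + ⌊19/4⌋ - 2×19) mod 7
= (25 + 31 + 91 + 22 + 4 - 38) mod 7
= 135 mod 7 = 2
h=2 → Monday


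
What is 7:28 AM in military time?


Input: 7:28 AM
AM hour stays: 7

07:28


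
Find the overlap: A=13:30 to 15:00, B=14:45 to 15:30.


Meeting A: 810-900 (in minutes from midnight)
Meeting B: 885-930
Overlap start = max(810, 885) = 885
Overlap end = min(900, 930) = 900
Overlap = max(0, 900 - 885) = 15 min

15 minutes


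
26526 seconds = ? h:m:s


7h 22m 6s

Hours: 26526 ÷ 3600 = 7 remainder 1326
Minutes: 1326 ÷ 60 = 22 remainder 6
Seconds: 6


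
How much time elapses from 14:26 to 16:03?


1h 37m

End time in minutes: 16×60 + 3 = 963
Start time in minutes: 14×60 + 26 = 866
Difference = 963 - 866 = 97 minutes
= 1 hours 37 minutes


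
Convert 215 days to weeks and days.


Weeks: 215 ÷ 7 = 30 remainder 5

30 weeks 5 days


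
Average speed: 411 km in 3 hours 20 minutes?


123.3 km/h

Distance: 411 km
Time: 3h 20m = 200 min = 200/60 = 10/3 hours
Speed = 411 ÷ (10/3) = 411 × 3 / 10 = 1233/10 = 123.3 km/h


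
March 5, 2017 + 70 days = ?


May 14, 2017

Start: March 5, 2017
Add 70 days
March 5 → April 1: 31 - 5 + 1 = 27 days (70 - 27 = 43 left)
April 1 → May 1: 30 - 1 + 1 = 30 days (43 - 30 = 13 left)
May 1 + 13 = May 14, 2017


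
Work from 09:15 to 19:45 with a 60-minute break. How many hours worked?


Total time = (19×60+45) - (9×60+15)
= 1185 - 555 = 630 min
Minus break: 630 - 60 = 570 min
= 9h 30m

9h 30m (570 minutes)


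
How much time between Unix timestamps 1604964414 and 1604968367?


3953 seconds (1.1 hours / 0.05 days)

Difference = 1604968367 - 1604964414 = 3953 seconds
In hours: 3953 / 3600 ≈ 1.1
In days: 3953 / 86400 ≈ 0.05


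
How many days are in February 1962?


28 days

Month: February (month 2)
February: 28 or 29 (leap year)
1962 leap year? No


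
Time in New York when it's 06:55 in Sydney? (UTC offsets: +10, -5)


15:55 (previous day)

Time difference = UTC-5 - UTC+10 = -15 hours
New hour = (6 -15) mod 24
= -9 mod 24 = 15
Minutes unchanged → 15:55; -9 < 0 → previous day


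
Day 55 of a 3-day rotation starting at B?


Shifts: A, B, C
Start: B (index 1)
Day 55: (1 + 55 - 1) mod 3
= 55 mod 3
= 1
Index 1 → shift B

Shift B


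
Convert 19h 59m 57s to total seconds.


Hours: 19 × 3600 = 68400
Minutes: 59 × 60 = 3540
Seconds: 57
Total = 68400 + 3540 + 57 = 71997

71997 seconds


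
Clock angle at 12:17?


93.5°

Hour hand (12 ≡ 0 on the dial): 0×30 + 17×0.5 = 8.5°
Minute hand = 17×6 = 102°
Difference = |8.5 - 102| = 93.5°


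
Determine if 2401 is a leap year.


No

Rules: divisible by 4 AND (not by 100 OR by 400)
2401 ÷ 4 = 600 remainder 1 → not divisible by 4
Not divisible by 4 → not a leap year


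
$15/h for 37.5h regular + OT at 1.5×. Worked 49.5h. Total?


$832.50

Regular: 37.5h × $15 = $562.50
Overtime: 49.5 - 37.5 = 12.0h
OT pay: 12.0h × $15 × 1.5 = $270.00
Total = $562.50 + $270.00 = $832.50


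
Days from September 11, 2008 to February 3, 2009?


145 days

From September 11, 2008 to February 3, 2009
Rest of September 2008: 30 - 11 = 19
Full months: October 31, November 30, December 31, January 31
Days into February 2009: 3
Total = 19 + 31 + 30 + 31 + 31 + 3 = 145 days


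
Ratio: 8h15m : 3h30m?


Duration 1: 495 minutes
Duration 2: 210 minutes
Ratio = 495:210
GCD = 15
Simplified = 33:14
As a decimal: 33/14 ≈ 2.36

33:14 (2.36)


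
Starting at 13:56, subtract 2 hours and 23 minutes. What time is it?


Start: 836 minutes from midnight
Subtract: 143 minutes
Remaining: 836 - 143 = 693
Hours: 11, Minutes: 33

11:33


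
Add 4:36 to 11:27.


16:03

Start: 687 minutes from midnight
Add: 276 minutes
Total: 963 minutes
Hours: 963 ÷ 60 = 16 remainder 3


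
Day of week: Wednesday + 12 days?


Start: Wednesday (index 2)
(2 + 12) mod 7
= 14 mod 7
= 0
Index 0 → Monday

Monday


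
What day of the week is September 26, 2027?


Sunday

Zeller's congruence:
q=26, m=9, k=27, j=20
h = (26 + ⌊13×10/5⌋ + 27 + ⌊27/4⌋ + ⌊20/4⌋ - 2×20) mod 7
= (26 + 26 + 27 + 6 + 5 - 40) mod 7
= 50 mod 7 = 1
h=1 → Sunday


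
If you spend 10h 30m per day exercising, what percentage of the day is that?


43.8%

Time: 630 minutes
Day: 1440 minutes
Percentage = (630/1440) × 100 ≈ 43.8%


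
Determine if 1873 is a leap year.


No

Rules: divisible by 4 AND (not by 100 OR by 400)
1873 ÷ 4 = 468 remainder 1 → not divisible by 4
Not divisible by 4 → not a leap year


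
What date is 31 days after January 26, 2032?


February 26, 2032

Start: January 26, 2032
Add 31 days
January 26 → February 1: 31 - 26 + 1 = 6 days (31 - 6 = 25 left)
February 1 + 25 = February 26, 2032


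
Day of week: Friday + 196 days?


Friday

Start: Friday (index 4)
(4 + 196) mod 7
= 200 mod 7
= 4
Index 4 → Friday


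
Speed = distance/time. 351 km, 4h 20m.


81.0 km/h

Distance: 351 km
Time: 4h 20m = 260 min = 260/60 = 13/3 hours
Speed = 351 ÷ (13/3) = 351 × 3 / 13 = 1053/13 = 81.0 km/h


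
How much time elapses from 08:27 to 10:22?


End time in minutes: 10×60 + 22 = 622
Start time in minutes: 8×60 + 27 = 507
Difference = 622 - 507 = 115 minutes
= 1 hours 55 minutes

1h 55m


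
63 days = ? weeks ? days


Weeks: 63 ÷ 7 = 9 remainder 0

9 weeks 0 days


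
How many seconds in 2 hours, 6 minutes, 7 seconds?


7567 seconds

Hours: 2 × 3600 = 7200
Minutes: 6 × 60 = 360
Seconds: 7
Total = 7200 + 360 + 7 = 7567


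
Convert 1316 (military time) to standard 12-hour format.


1:16 PM

Hour: 13
13 - 12 = 1 → PM


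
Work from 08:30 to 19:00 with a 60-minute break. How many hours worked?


9h 30m (570 minutes)

Total time = (19×60+0) - (8×60+30)
= 1140 - 510 = 630 min
Minus break: 630 - 60 = 570 min
= 9h 30m


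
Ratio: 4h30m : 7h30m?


3:5 (0.60)

Duration 1: 270 minutes
Duration 2: 450 minutes
Ratio = 270:450
GCD = 90
Simplified = 3:5
As a decimal: 3/5 = 0.60


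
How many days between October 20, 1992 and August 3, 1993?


287 days

From October 20, 1992 to August 3, 1993
Rest of October 1992: 31 - 20 = 11
Full months: November 30, December 31, January 31, February 1993 28, March 31, April 30, May 31, June 30, July 31
Days into August 1993: 3
Total = 11 + 30 + 31 + 31 + 28 + 31 + 30 + 31 + 30 + 31 + 3 = 287 days


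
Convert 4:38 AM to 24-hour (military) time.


04:38

Input: 4:38 AM
AM hour stays: 4


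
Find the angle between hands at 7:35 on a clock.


17.5°

Hour hand = 7×30 + 35×0.5 = 227.5°
Minute hand = 35×6 = 210°
Difference = |227.5 - 210| = 17.5°


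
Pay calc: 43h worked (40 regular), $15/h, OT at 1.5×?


Regular: 40h × $15 = $600.00
Overtime: 43 - 40 = 3h
OT pay: 3h × $15 × 1.5 = $67.50
Total = $600.00 + $67.50 = $667.50

$667.50


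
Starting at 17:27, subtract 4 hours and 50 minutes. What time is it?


Start: 1047 minutes from midnight
Subtract: 290 minutes
Remaining: 1047 - 290 = 757
Hours: 12, Minutes: 37

12:37


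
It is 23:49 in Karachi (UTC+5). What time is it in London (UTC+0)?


Time difference = UTC+0 - UTC+5 = -5 hours
New hour = (23 -5) mod 24
= 18 mod 24 = 18
Minutes unchanged → 18:49

18:49


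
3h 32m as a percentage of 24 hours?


0.1472 (14.72%)

Total minutes: 3×60 + 32 = 212
Day = 24×60 = 1440 minutes
Fraction = 212/1440 ≈ 0.1472
As a percentage: 212/1440 × 100 ≈ 14.72%


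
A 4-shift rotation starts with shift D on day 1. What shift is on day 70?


Shifts: A, B, C, D
Start: D (index 3)
Day 70: (3 + 70 - 1) mod 4
= 72 mod 4
= 0
Index 0 → shift A

Shift A


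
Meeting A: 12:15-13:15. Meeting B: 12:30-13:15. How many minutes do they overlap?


Meeting A: 735-795 (in minutes from midnight)
Meeting B: 750-795
Overlap start = max(735, 750) = 750
Overlap end = min(795, 795) = 795
Overlap = max(0, 795 - 750) = 45 min

45 minutes


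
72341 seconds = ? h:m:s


20h 5m 41s

Hours: 72341 ÷ 3600 = 20 remainder 341
Minutes: 341 ÷ 60 = 5 remainder 41
Seconds: 41


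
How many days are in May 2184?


Month: May (month 5)
May has 31 days

31 days


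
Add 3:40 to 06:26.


10:06

Start: 386 minutes from midnight
Add: 220 minutes
Total: 606 minutes
Hours: 606 ÷ 60 = 10 remainder 6


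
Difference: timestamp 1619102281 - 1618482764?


Difference = 1619102281 - 1618482764 = 619517 seconds
In hours: 619517 / 3600 ≈ 172.1
In days: 619517 / 86400 ≈ 7.17

619517 seconds (172.1 hours / 7.17 days)


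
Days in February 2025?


Month: February (month 2)
February: 28 or 29 (leap year)
2025 leap year? No

28 days


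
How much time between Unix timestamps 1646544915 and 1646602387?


Difference = 1646602387 - 1646544915 = 57472 seconds
In hours: 57472 / 3600 ≈ 16.0
In days: 57472 / 86400 ≈ 0.67

57472 seconds (16.0 hours / 0.67 days)


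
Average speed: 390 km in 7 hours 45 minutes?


50.3 km/h

Distance: 390 km
Time: 7h 45m = 465 min = 465/60 = 31/4 hours
Speed = 390 ÷ (31/4) = 390 × 4 / 31 = 1560/31 ≈ 50.3 km/h


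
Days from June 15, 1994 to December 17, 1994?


185 days

From June 15, 1994 to December 17, 1994
Rest of June 1994: 30 - 15 = 15
Full months: July 31, August 31, September 30, October 31, November 30
Days into December 1994: 17
Total = 15 + 31 + 31 + 30 + 31 + 30 + 17 = 185 days


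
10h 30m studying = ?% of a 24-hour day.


43.8%

Time: 630 minutes
Day: 1440 minutes
Percentage = (630/1440) × 100 ≈ 43.8%


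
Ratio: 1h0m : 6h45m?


Duration 1: 60 minutes
Duration 2: 405 minutes
Ratio = 60:405
GCD = 15
Simplified = 4:27
As a decimal: 4/27 ≈ 0.15

4:27 (0.15)


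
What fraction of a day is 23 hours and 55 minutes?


Total minutes: 23×60 + 55 = 1435
Day = 24×60 = 1440 minutes
Fraction = 1435/1440 ≈ 0.9965
As a percentage: 1435/1440 × 100 ≈ 99.65%

0.9965 (99.65%)


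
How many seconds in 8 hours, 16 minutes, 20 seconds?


Hours: 8 × 3600 = 28800
Minutes: 16 × 60 = 960
Seconds: 20
Total = 28800 + 960 + 20 = 29780

29780 seconds


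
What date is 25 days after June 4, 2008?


Start: June 4, 2008
Add 25 days
June 4 + 25 = June 29, 2008

June 29, 2008


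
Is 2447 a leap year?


Rules: divisible by 4 AND (not by 100 OR by 400)
2447 ÷ 4 = 611 remainder 3 → not divisible by 4
Not divisible by 4 → not a leap year

No


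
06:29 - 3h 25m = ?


Start: 389 minutes from midnight
Subtract: 205 minutes
Remaining: 389 - 205 = 184
Hours: 3, Minutes: 4

03:04


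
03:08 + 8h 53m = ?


Start: 188 minutes from midnight
Add: 533 minutes
Total: 721 minutes
Hours: 721 ÷ 60 = 12 remainder 1

12:01


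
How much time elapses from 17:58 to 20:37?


2h 39m

End time in minutes: 20×60 + 37 = 1237
Start time in minutes: 17×60 + 58 = 1078
Difference = 1237 - 1078 = 159 minutes
= 2 hours 39 minutes


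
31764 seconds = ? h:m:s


Hours: 31764 ÷ 3600 = 8 remainder 2964
Minutes: 2964 ÷ 60 = 49 remainder 24
Seconds: 24

8h 49m 24s


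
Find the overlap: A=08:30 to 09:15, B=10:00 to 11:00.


Meeting A: 510-555 (in minutes from midnight)
Meeting B: 600-660
Overlap start = max(510, 600) = 600
Overlap end = min(555, 660) = 555
Overlap = max(0, 555 - 600) = 0 min

0 minutes


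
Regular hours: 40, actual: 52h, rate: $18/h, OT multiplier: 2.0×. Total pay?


Regular: 40h × $18 = $720.00
Overtime: 52 - 40 = 12h
OT pay: 12h × $18 × 2.0 = $432.00
Total = $720.00 + $432.00 = $1152.00

$1152.00


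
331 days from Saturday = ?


Monday

Start: Saturday (index 5)
(5 + 331) mod 7
= 336 mod 7
= 0
Index 0 → Monday


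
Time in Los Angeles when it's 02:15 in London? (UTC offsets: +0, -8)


Time difference = UTC-8 - UTC+0 = -8 hours
New hour = (2 -8) mod 24
= -6 mod 24 = 18
Minutes unchanged → 18:15; -6 < 0 → previous day

18:15 (previous day)


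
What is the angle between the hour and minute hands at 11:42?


Hour hand = 11×30 + 42×0.5 = 351.0°
Minute hand = 42×6 = 252°
Difference = |351.0 - 252| = 99.0°

99.0°


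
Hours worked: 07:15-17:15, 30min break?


9h 30m (570 minutes)

Total time = (17×60+15) - (7×60+15)
= 1035 - 435 = 600 min
Minus break: 600 - 30 = 570 min
= 9h 30m
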